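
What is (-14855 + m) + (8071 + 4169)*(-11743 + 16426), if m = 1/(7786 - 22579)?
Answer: 847713826544/14793 ≈ 5.7305e+7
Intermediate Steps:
m = -1/14793 (m = 1/(-14793) = -1/14793 ≈ -6.7600e-5)
(-14855 + m) + (8071 + 4169)*(-11743 + 16426) = (-14855 - 1/14793) + (8071 + 4169)*(-11743 + 16426) = -219750016/14793 + 12240*4683 = -219750016/14793 + 57319920 = 847713826544/14793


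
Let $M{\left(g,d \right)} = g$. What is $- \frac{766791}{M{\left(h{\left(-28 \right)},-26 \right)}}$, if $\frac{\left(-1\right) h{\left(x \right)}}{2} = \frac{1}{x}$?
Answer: $-10735074$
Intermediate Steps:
$h{\left(x \right)} = - \frac{2}{x}$
$- \frac{766791}{M{\left(h{\left(-28 \right)},-26 \right)}} = - \frac{766791}{\left(-2\right) \frac{1}{-28}} = - \frac{766791}{\left(-2\right) \left(- \frac{1}{28}\right)} = - 766791 \frac{1}{\frac{1}{14}} = \left(-766791\right) 14 = -10735074$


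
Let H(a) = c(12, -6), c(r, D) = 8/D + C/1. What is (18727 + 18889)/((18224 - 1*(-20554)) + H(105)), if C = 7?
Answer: 112848/116351 ≈ 0.96989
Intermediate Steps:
c(r, D) = 7 + 8/D (c(r, D) = 8/D + 7/1 = 8/D + 7*1 = 8/D + 7 = 7 + 8/D)
H(a) = 17/3 (H(a) = 7 + 8/(-6) = 7 + 8*(-1/6) = 7 - 4/3 = 17/3)
(18727 + 18889)/((18224 - 1*(-20554)) + H(105)) = (18727 + 18889)/((18224 - 1*(-20554)) + 17/3) = 37616/((18224 + 20554) + 17/3) = 37616/(38778 + 17/3) = 37616/(116351/3) = 37616*(3/116351) = 112848/116351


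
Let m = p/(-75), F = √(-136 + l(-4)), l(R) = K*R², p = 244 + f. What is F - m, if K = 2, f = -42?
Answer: 202/75 + 2*I*√26 ≈ 2.6933 + 10.198*I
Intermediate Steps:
p = 202 (p = 244 - 42 = 202)
l(R) = 2*R²
F = 2*I*√26 (F = √(-136 + 2*(-4)²) = √(-136 + 2*16) = √(-136 + 32) = √(-104) = 2*I*√26 ≈ 10.198*I)
m = -202/75 (m = 202/(-75) = 202*(-1/75) = -202/75 ≈ -2.6933)
F - m = 2*I*√26 - 1*(-202/75) = 2*I*√26 + 202/75 = 202/75 + 2*I*√26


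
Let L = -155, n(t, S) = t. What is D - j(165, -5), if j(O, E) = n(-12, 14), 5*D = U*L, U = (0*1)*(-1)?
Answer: 12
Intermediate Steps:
U = 0 (U = 0*(-1) = 0)
D = 0 (D = (0*(-155))/5 = (1/5)*0 = 0)
j(O, E) = -12
D - j(165, -5) = 0 - 1*(-12) = 0 + 12 = 12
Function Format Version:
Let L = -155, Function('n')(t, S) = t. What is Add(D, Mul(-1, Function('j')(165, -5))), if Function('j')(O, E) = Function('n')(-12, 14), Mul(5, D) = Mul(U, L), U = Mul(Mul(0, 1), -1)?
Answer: 12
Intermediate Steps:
U = 0 (U = Mul(0, -1) = 0)
D = 0 (D = Mul(Rational(1, 5), Mul(0, -155)) = Mul(Rational(1, 5), 0) = 0)
Function('j')(O, E) = -12
Add(D, Mul(-1, Function('j')(165, -5))) = Add(0, Mul(-1, -12)) = Add(0, 12) = 12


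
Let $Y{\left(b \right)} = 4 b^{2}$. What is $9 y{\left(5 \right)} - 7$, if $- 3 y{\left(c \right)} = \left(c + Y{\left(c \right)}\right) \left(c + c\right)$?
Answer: $-3157$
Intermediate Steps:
$y{\left(c \right)} = - \frac{2 c \left(c + 4 c^{2}\right)}{3}$ ($y{\left(c \right)} = - \frac{\left(c + 4 c^{2}\right) \left(c + c\right)}{3} = - \frac{\left(c + 4 c^{2}\right) 2 c}{3} = - \frac{2 c \left(c + 4 c^{2}\right)}{3}$)
$9 y{\left(5 \right)} - 7 = 9 \left(- \frac{2 \cdot 5^{2} \left(1 + 4 \cdot 5\right)}{3}\right) - 7 = 9 \left(\left(- \frac{2}{3}\right) 25 \left(1 + 20\right)\right) - 7 = 9 \left(\left(- \frac{2}{3}\right) 25 \cdot 21\right) - 7 = 9 \left(-350\right) - 7 = -3150 - 7 = -3157$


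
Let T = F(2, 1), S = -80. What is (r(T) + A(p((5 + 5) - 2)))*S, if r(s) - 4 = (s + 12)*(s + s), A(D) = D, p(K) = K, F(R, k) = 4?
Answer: -11200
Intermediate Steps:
T = 4
r(s) = 4 + 2*s*(12 + s) (r(s) = 4 + (s + 12)*(s + s) = 4 + (12 + s)*(2*s) = 4 + 2*s*(12 + s))
(r(T) + A(p((5 + 5) - 2)))*S = ((4 + 2*4² + 24*4) + ((5 + 5) - 2))*(-80) = ((4 + 2*16 + 96) + (10 - 2))*(-80) = ((4 + 32 + 96) + 8)*(-80) = (132 + 8)*(-80) = 140*(-80) = -11200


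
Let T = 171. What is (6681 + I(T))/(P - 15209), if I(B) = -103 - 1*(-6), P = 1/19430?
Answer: -127927120/295510869 ≈ -0.43290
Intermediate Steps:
P = 1/19430 ≈ 5.1467e-5
I(B) = -97 (I(B) = -103 + 6 = -97)
(6681 + I(T))/(P - 15209) = (6681 - 97)/(1/19430 - 15209) = 6584/(-295510869/19430) = 6584*(-19430/295510869) = -127927120/295510869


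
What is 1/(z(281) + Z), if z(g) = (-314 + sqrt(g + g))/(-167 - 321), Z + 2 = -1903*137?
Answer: -31043541720/8093434917708169 + 244*sqrt(562)/8093434917708169 ≈ -3.8356e-6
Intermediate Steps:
Z = -260713 (Z = -2 - 1903*137 = -2 - 260711 = -260713)
z(g) = 157/244 - sqrt(2)*sqrt(g)/488 (z(g) = (-314 + sqrt(2*g))/(-488) = (-314 + sqrt(2)*sqrt(g))*(-1/488) = 157/244 - sqrt(2)*sqrt(g)/488)
1/(z(281) + Z) = 1/((157/244 - sqrt(2)*sqrt(281)/488) - 260713) = 1/((157/244 - sqrt(562)/488) - 260713) = 1/(-63613815/244 - sqrt(562)/488)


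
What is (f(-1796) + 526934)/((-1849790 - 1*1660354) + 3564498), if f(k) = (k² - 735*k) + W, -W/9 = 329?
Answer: 1689883/18118 ≈ 93.271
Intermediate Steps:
W = -2961 (W = -9*329 = -2961)
f(k) = -2961 + k² - 735*k (f(k) = (k² - 735*k) - 2961 = -2961 + k² - 735*k)
(f(-1796) + 526934)/((-1849790 - 1*1660354) + 3564498) = ((-2961 + (-1796)² - 735*(-1796)) + 526934)/((-1849790 - 1*1660354) + 3564498) = ((-2961 + 3225616 + 1320060) + 526934)/((-1849790 - 1660354) + 3564498) = (4542715 + 526934)/(-3510144 + 3564498) = 5069649/54354 = 5069649*(1/54354) = 1689883/18118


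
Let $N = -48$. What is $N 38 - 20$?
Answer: $-1844$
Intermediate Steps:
$N 38 - 20 = \left(-48\right) 38 - 20 = -1824 - 20 = -1844$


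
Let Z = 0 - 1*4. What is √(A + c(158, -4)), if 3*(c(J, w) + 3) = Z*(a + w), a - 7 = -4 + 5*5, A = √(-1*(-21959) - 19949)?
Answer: √(-35 + √2010) ≈ 3.1358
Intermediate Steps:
A = √2010 (A = √(21959 - 19949) = √2010 ≈ 44.833)
Z = -4 (Z = 0 - 4 = -4)
a = 28 (a = 7 + (-4 + 5*5) = 7 + (-4 + 25) = 7 + 21 = 28)
c(J, w) = -121/3 - 4*w/3 (c(J, w) = -3 + (-4*(28 + w))/3 = -3 + (-112 - 4*w)/3 = -3 + (-112/3 - 4*w/3) = -121/3 - 4*w/3)
√(A + c(158, -4)) = √(√2010 + (-121/3 - 4/3*(-4))) = √(√2010 + (-121/3 + 16/3)) = √(√2010 - 35) = √(-35 + √2010)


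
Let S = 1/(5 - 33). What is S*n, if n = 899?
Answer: -899/28 ≈ -32.107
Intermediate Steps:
S = -1/28 (S = 1/(-28) = -1/28 ≈ -0.035714)
S*n = -1/28*899 = -899/28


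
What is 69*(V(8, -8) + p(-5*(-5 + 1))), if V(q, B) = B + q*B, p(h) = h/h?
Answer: -4899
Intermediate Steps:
p(h) = 1
V(q, B) = B + B*q
69*(V(8, -8) + p(-5*(-5 + 1))) = 69*(-8*(1 + 8) + 1) = 69*(-8*9 + 1) = 69*(-72 + 1) = 69*(-71) = -4899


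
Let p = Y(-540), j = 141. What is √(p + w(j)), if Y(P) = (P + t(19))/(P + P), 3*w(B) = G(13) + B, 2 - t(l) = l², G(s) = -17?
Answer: √1366170/180 ≈ 6.4935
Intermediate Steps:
t(l) = 2 - l²
w(B) = -17/3 + B/3 (w(B) = (-17 + B)/3 = -17/3 + B/3)
Y(P) = (-359 + P)/(2*P) (Y(P) = (P + (2 - 1*19²))/(P + P) = (P + (2 - 1*361))/((2*P)) = (P + (2 - 361))*(1/(2*P)) = (P - 359)*(1/(2*P)) = (-359 + P)*(1/(2*P)) = (-359 + P)/(2*P))
p = 899/1080 (p = (½)*(-359 - 540)/(-540) = (½)*(-1/540)*(-899) = 899/1080 ≈ 0.83241)
√(p + w(j)) = √(899/1080 + (-17/3 + (⅓)*141)) = √(899/1080 + (-17/3 + 47)) = √(899/1080 + 124/3) = √(45539/1080) = √1366170/180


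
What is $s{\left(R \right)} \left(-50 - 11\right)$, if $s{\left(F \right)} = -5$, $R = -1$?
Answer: $305$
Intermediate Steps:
$s{\left(R \right)} \left(-50 - 11\right) = - 5 \left(-50 - 11\right) = \left(-5\right) \left(-61\right) = 305$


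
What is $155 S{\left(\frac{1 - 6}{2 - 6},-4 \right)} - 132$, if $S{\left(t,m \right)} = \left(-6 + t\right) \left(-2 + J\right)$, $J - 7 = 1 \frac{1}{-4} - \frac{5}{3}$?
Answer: $- \frac{115301}{48} \approx -2402.1$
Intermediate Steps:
$J = \frac{61}{12}$ ($J = 7 + \left(1 \frac{1}{-4} - \frac{5}{3}\right) = 7 + \left(1 \left(- \frac{1}{4}\right) - \frac{5}{3}\right) = 7 - \frac{23}{12} = \frac{61}{12} \approx 5.0833$)
$S{\left(t,m \right)} = - \frac{37}{2} + \frac{37 t}{12}$ ($S{\left(t,m \right)} = \left(-6 + t\right) \left(-2 + \frac{61}{12}\right) = \left(-6 + t\right) \frac{37}{12} = - \frac{37}{2} + \frac{37 t}{12}$)
$155 S{\left(\frac{1 - 6}{2 - 6},-4 \right)} - 132 = 155 \left(- \frac{37}{2} + \frac{37 \frac{1 - 6}{2 - 6}}{12}\right) - 132 = 155 \left(- \frac{37}{2} + \frac{37 \left(- \frac{5}{-4}\right)}{12}\right) - 132 = 155 \left(- \frac{37}{2} + \frac{37 \left(\left(-5\right) \left(- \frac{1}{4}\right)\right)}{12}\right) - 132 = 155 \left(- \frac{37}{2} + \frac{37}{12} \cdot \frac{5}{4}\right) - 132 = 155 \left(- \frac{37}{2} + \frac{185}{48}\right) - 132 = 155 \left(- \frac{703}{48}\right) - 132 = - \frac{108965}{48} - 132 = - \frac{115301}{48}$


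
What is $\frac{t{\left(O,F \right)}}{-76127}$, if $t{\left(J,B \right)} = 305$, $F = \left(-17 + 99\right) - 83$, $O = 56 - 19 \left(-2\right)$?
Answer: $- \frac{305}{76127} \approx -0.0040065$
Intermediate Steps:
$O = 94$ ($O = 56 - -38 = 56 + 38 = 94$)
$F = -1$ ($F = 82 - 83 = -1$)
$\frac{t{\left(O,F \right)}}{-76127} = \frac{305}{-76127} = 305 \left(- \frac{1}{76127}\right) = - \frac{305}{76127}$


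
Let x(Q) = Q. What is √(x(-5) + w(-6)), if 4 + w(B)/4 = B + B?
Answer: I*√69 ≈ 8.3066*I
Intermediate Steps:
w(B) = -16 + 8*B (w(B) = -16 + 4*(B + B) = -16 + 4*(2*B) = -16 + 8*B)
√(x(-5) + w(-6)) = √(-5 + (-16 + 8*(-6))) = √(-5 + (-16 - 48)) = √(-5 - 64) = √(-69) = I*√69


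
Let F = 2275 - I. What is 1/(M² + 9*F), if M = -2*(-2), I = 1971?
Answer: 1/2752 ≈ 0.00036337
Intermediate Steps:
M = 4
F = 304 (F = 2275 - 1*1971 = 2275 - 1971 = 304)
1/(M² + 9*F) = 1/(4² + 9*304) = 1/(16 + 2736) = 1/2752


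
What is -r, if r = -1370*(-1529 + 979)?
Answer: -753500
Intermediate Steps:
r = 753500 (r = -1370*(-550) = 753500)
-r = -1*753500 = -753500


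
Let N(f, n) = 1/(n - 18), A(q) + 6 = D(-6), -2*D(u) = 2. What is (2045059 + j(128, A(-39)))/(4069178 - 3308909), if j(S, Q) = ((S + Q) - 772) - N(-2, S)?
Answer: 224884879/83629590 ≈ 2.6891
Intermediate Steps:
D(u) = -1 (D(u) = -1/2*2 = -1)
A(q) = -7 (A(q) = -6 - 1 = -7)
N(f, n) = 1/(-18 + n)
j(S, Q) = -772 + Q + S - 1/(-18 + S) (j(S, Q) = ((S + Q) - 772) - 1/(-18 + S) = ((Q + S) - 772) - 1/(-18 + S) = (-772 + Q + S) - 1/(-18 + S) = -772 + Q + S - 1/(-18 + S))
(2045059 + j(128, A(-39)))/(4069178 - 3308909) = (2045059 + (-1 + (-18 + 128)*(-772 - 7 + 128))/(-18 + 128))/(4069178 - 3308909) = (2045059 + (-1 + 110*(-651))/110)/760269 = (2045059 + (-1 - 71610)/110)*(1/760269) = (2045059 + (1/110)*(-71611))*(1/760269) = (2045059 - 71611/110)*(1/760269) = (224884879/110)*(1/760269) = 224884879/83629590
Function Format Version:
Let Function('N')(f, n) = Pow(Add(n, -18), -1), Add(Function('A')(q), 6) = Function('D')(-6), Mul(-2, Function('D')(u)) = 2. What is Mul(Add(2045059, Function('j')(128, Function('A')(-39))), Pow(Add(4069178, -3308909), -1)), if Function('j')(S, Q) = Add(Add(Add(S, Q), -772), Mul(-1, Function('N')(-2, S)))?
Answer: Rational(224884879, 83629590) ≈ 2.6891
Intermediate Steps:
Function('D')(u) = -1 (Function('D')(u) = Mul(Rational(-1, 2), 2) = -1)
Function('A')(q) = -7 (Function('A')(q) = Add(-6, -1) = -7)
Function('N')(f, n) = Pow(Add(-18, n), -1)
Function('j')(S, Q) = Add(-772, Q, S, Mul(-1, Pow(Add(-18, S), -1))) (Function('j')(S, Q) = Add(Add(Add(S, Q), -772), Mul(-1, Pow(Add(-18, S), -1))) = Add(Add(Add(Q, S), -772), Mul(-1, Pow(Add(-18, S), -1))) = Add(Add(-772, Q, S), Mul(-1, Pow(Add(-18, S), -1))) = Add(-772, Q, S, Mul(-1, Pow(Add(-18, S), -1))))
Mul(Add(2045059, Function('j')(128, Function('A')(-39))), Pow(Add(4069178, -3308909), -1)) = Mul(Add(2045059, Mul(Pow(Add(-18, 128), -1), Add(-1, Mul(Add(-18, 128), Add(-772, -7, 128))))), Pow(Add(4069178, -3308909), -1)) = Mul(Add(2045059, Mul(Pow(110, -1), Add(-1, Mul(110, -651)))), Pow(760269, -1)) = Mul(Add(2045059, Mul(Rational(1, 110), Add(-1, -71610))), Rational(1, 760269)) = Mul(Add(2045059, Mul(Rational(1, 110), -71611)), Rational(1, 760269)) = Mul(Add(2045059, Rational(-71611, 110)), Rational(1, 760269)) = Mul(Rational(224884879, 110), Rational(1, 760269)) = Rational(224884879, 83629590)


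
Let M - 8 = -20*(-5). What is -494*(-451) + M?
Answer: 222902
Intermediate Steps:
M = 108 (M = 8 - 20*(-5) = 8 + 100 = 108)
-494*(-451) + M = -494*(-451) + 108 = 222794 + 108 = 222902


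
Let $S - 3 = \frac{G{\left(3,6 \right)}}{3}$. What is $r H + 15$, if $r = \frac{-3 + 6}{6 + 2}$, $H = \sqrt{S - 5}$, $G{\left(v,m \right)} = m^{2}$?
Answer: $15 + \frac{3 \sqrt{10}}{8} \approx 16.186$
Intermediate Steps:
$S = 15$ ($S = 3 + \frac{6^{2}}{3} = 3 + 36 \cdot \frac{1}{3} = 3 + 12 = 15$)
$H = \sqrt{10}$ ($H = \sqrt{15 - 5} = \sqrt{10} \approx 3.1623$)
$r = \frac{3}{8} \approx 0.375$
$r H + 15 = \frac{3 \sqrt{10}}{8} + 15 = 15 + \frac{3 \sqrt{10}}{8}$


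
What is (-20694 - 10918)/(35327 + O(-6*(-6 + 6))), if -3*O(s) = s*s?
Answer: -31612/35327 ≈ -0.89484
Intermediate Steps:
O(s) = -s**2/3 (O(s) = -s*s/3 = -s**2/3)
(-20694 - 10918)/(35327 + O(-6*(-6 + 6))) = (-20694 - 10918)/(35327 - 36*(-6 + 6)**2/3) = -31612/(35327 - (-6*0)**2/3) = -31612/(35327 - 1/3*0**2) = -31612/(35327 - 1/3*0) = -31612/(35327 + 0) = -31612/35327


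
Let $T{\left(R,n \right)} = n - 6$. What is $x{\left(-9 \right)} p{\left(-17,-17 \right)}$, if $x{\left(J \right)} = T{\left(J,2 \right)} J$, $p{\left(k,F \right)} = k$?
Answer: $-612$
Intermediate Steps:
$T{\left(R,n \right)} = -6 + n$ ($T{\left(R,n \right)} = n - 6 = -6 + n$)
$x{\left(J \right)} = - 4 J$ ($x{\left(J \right)} = \left(-6 + 2\right) J = - 4 J$)
$x{\left(-9 \right)} p{\left(-17,-17 \right)} = \left(-4\right) \left(-9\right) \left(-17\right) = 36 \left(-17\right) = -612$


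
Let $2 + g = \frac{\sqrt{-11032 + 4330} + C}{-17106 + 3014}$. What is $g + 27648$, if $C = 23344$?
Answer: $\frac{97391022}{3523} - \frac{i \sqrt{6702}}{14092} \approx 27644.0 - 0.0058094 i$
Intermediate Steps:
$g = - \frac{12882}{3523} - \frac{i \sqrt{6702}}{14092}$ ($g = -2 + \frac{\sqrt{-11032 + 4330} + 23344}{-17106 + 3014} = -2 + \frac{\sqrt{-6702} + 23344}{-14092} = -2 + \left(i \sqrt{6702} + 23344\right) \left(- \frac{1}{14092}\right) = -2 + \left(23344 + i \sqrt{6702}\right) \left(- \frac{1}{14092}\right) = -2 - \left(\frac{5836}{3523} + \frac{i \sqrt{6702}}{14092}\right) = - \frac{12882}{3523} - \frac{i \sqrt{6702}}{14092} \approx -3.6565 - 0.0058094 i$)
$g + 27648 = \left(- \frac{12882}{3523} - \frac{i \sqrt{6702}}{14092}\right) + 27648 = \frac{97391022}{3523} - \frac{i \sqrt{6702}}{14092}$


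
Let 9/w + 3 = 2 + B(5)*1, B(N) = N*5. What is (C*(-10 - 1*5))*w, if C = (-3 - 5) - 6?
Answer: 315/4 ≈ 78.750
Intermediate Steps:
C = -14 (C = -8 - 6 = -14)
B(N) = 5*N
w = 3/8 (w = 9/(-3 + (2 + (5*5)*1)) = 9/(-3 + (2 + 25*1)) = 9/(-3 + (2 + 25)) = 9/(-3 + 27) = 9/24 = 9*(1/24) = 3/8 ≈ 0.37500)
(C*(-10 - 1*5))*w = -14*(-10 - 1*5)*(3/8) = -14*(-10 - 5)*(3/8) = -14*(-15)*(3/8) = 210*(3/8) = 315/4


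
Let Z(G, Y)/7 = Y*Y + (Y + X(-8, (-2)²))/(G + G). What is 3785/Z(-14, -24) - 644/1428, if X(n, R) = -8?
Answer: 20023/41208 ≈ 0.48590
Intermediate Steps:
Z(G, Y) = 7*Y² + 7*(-8 + Y)/(2*G) (Z(G, Y) = 7*(Y*Y + (Y - 8)/(G + G)) = 7*(Y² + (-8 + Y)/((2*G))) = 7*(Y² + (-8 + Y)*(1/(2*G))) = 7*(Y² + (-8 + Y)/(2*G)) = 7*Y² + 7*(-8 + Y)/(2*G))
3785/Z(-14, -24) - 644/1428 = 3785/(((7/2)*(-8 - 24 + 2*(-14)*(-24)²)/(-14))) - 644/1428 = 3785/(((7/2)*(-1/14)*(-8 - 24 + 2*(-14)*576))) - 644*1/1428 = 3785/(((7/2)*(-1/14)*(-8 - 24 - 16128))) - 23/51 = 3785/(((7/2)*(-1/14)*(-16160))) - 23/51 = 3785/4040 - 23/51 = 3785*(1/4040) - 23/51 = 757/808 - 23/51 = 20023/41208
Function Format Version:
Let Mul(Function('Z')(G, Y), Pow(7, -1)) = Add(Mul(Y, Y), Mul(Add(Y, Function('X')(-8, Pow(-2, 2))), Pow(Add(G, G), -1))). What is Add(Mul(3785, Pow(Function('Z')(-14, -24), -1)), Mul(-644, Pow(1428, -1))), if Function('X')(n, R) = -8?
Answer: Rational(20023, 41208) ≈ 0.48590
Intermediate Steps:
Function('Z')(G, Y) = Add(Mul(7, Pow(Y, 2)), Mul(Rational(7, 2), Pow(G, -1), Add(-8, Y))) (Function('Z')(G, Y) = Mul(7, Add(Mul(Y, Y), Mul(Add(Y, -8), Pow(Add(G, G), -1)))) = Mul(7, Add(Pow(Y, 2), Mul(Add(-8, Y), Pow(Mul(2, G), -1)))) = Mul(7, Add(Pow(Y, 2), Mul(Add(-8, Y), Mul(Rational(1, 2), Pow(G, -1))))) = Mul(7, Add(Pow(Y, 2), Mul(Rational(1, 2), Pow(G, -1), Add(-8, Y)))) = Add(Mul(7, Pow(Y, 2)), Mul(Rational(7, 2), Pow(G, -1), Add(-8, Y))))
Add(Mul(3785, Pow(Function('Z')(-14, -24), -1)), Mul(-644, Pow(1428, -1))) = Add(Mul(3785, Pow(Mul(Rational(7, 2), Pow(-14, -1), Add(-8, -24, Mul(2, -14, Pow(-24, 2)))), -1)), Mul(-644, Pow(1428, -1))) = Add(Mul(3785, Pow(Mul(Rational(7, 2), Rational(-1, 14), Add(-8, -24, Mul(2, -14, 576))), -1)), Mul(-644, Rational(1, 1428))) = Add(Mul(3785, Pow(Mul(Rational(7, 2), Rational(-1, 14), Add(-8, -24, -16128)), -1)), Rational(-23, 51)) = Add(Mul(3785, Pow(Mul(Rational(7, 2), Rational(-1, 14), -16160), -1)), Rational(-23, 51)) = Add(Mul(3785, Pow(4040, -1)), Rational(-23, 51)) = Add(Mul(3785, Rational(1, 4040)), Rational(-23, 51)) = Add(Rational(757, 808), Rational(-23, 51)) = Rational(20023, 41208)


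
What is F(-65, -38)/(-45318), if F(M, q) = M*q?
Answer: -95/1743 ≈ -0.054504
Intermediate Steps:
F(-65, -38)/(-45318) = -65*(-38)/(-45318) = 2470*(-1/45318) = -95/1743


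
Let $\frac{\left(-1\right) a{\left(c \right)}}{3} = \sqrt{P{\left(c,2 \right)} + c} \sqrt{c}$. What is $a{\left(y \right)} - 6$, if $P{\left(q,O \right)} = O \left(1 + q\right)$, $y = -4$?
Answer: $-6 + 6 \sqrt{10} \approx 12.974$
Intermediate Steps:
$a{\left(c \right)} = - 3 \sqrt{c} \sqrt{2 + 3 c}$ ($a{\left(c \right)} = - 3 \sqrt{2 \left(1 + c\right) + c} \sqrt{c} = - 3 \sqrt{\left(2 + 2 c\right) + c} \sqrt{c} = - 3 \sqrt{2 + 3 c} \sqrt{c} = - 3 \sqrt{c} \sqrt{2 + 3 c}$)
$a{\left(y \right)} - 6 = - 3 \sqrt{-4} \sqrt{2 + 3 \left(-4\right)} - 6 = - 3 \cdot 2 i \sqrt{2 - 12} - 6 = - 3 \cdot 2 i \sqrt{-10} - 6 = - 3 \cdot 2 i i \sqrt{10} - 6 = 6 \sqrt{10} - 6 = -6 + 6 \sqrt{10}$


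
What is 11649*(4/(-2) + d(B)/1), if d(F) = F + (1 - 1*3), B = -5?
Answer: -104841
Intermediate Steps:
d(F) = -2 + F (d(F) = F + (1 - 3) = F - 2 = -2 + F)
11649*(4/(-2) + d(B)/1) = 11649*(4/(-2) + (-2 - 5)/1) = 11649*(4*(-½) - 7*1) = 11649*(-2 - 7) = 11649*(-9) = -104841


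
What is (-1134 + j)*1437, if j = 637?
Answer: -714189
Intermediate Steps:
(-1134 + j)*1437 = (-1134 + 637)*1437 = -497*1437 = -714189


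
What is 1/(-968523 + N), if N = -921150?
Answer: -1/1889673 ≈ -5.2919e-7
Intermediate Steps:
1/(-968523 + N) = 1/(-968523 - 921150) = 1/(-1889673) = -1/1889673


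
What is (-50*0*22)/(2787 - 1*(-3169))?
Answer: 0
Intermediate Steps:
(-50*0*22)/(2787 - 1*(-3169)) = (-10*0*22)/(2787 + 3169) = (0*22)/5956 = 0*(1/5956) = 0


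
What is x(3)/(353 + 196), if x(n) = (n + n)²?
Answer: 4/61 ≈ 0.065574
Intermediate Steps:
x(n) = 4*n² (x(n) = (2*n)² = 4*n²)
x(3)/(353 + 196) = (4*3²)/(353 + 196) = (4*9)/549 = 36*(1/549) = 4/61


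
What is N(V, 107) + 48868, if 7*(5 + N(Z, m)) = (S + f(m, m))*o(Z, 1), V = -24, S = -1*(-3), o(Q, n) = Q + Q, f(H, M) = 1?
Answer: 341849/7 ≈ 48836.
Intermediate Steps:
o(Q, n) = 2*Q
S = 3
N(Z, m) = -5 + 8*Z/7 (N(Z, m) = -5 + ((3 + 1)*(2*Z))/7 = -5 + (4*(2*Z))/7 = -5 + (8*Z)/7 = -5 + 8*Z/7)
N(V, 107) + 48868 = (-5 + (8/7)*(-24)) + 48868 = (-5 - 192/7) + 48868 = -227/7 + 48868 = 341849/7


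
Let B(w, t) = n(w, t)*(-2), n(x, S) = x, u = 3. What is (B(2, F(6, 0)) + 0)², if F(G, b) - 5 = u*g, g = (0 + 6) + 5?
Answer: 16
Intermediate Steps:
g = 11 (g = 6 + 5 = 11)
F(G, b) = 38 (F(G, b) = 5 + 3*11 = 5 + 33 = 38)
B(w, t) = -2*w (B(w, t) = w*(-2) = -2*w)
(B(2, F(6, 0)) + 0)² = (-2*2 + 0)² = (-4 + 0)² = (-4)² = 16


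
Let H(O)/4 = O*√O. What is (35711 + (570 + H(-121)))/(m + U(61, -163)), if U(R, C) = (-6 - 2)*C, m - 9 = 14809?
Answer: 36281/16122 - 2662*I/8061 ≈ 2.2504 - 0.33023*I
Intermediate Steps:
H(O) = 4*O^(3/2) (H(O) = 4*(O*√O) = 4*O^(3/2))
m = 14818 (m = 9 + 14809 = 14818)
U(R, C) = -8*C
(35711 + (570 + H(-121)))/(m + U(61, -163)) = (35711 + (570 + 4*(-121)^(3/2)))/(14818 - 8*(-163)) = (35711 + (570 + 4*(-1331*I)))/(14818 + 1304) = (35711 + (570 - 5324*I))/16122 = (36281 - 5324*I)*(1/16122) = 36281/16122 - 2662*I/8061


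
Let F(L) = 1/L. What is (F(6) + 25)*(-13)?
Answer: -1963/6 ≈ -327.17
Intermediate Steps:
(F(6) + 25)*(-13) = (1/6 + 25)*(-13) = (151/6)*(-13) = -1963/6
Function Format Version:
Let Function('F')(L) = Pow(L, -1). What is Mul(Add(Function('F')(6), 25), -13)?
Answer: Rational(-1963, 6) ≈ -327.17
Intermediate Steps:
Mul(Add(Function('F')(6), 25), -13) = Mul(Add(Pow(6, -1), 25), -13) = Mul(Add(Rational(1, 6), 25), -13) = Mul(Rational(151, 6), -13) = Rational(-1963, 6)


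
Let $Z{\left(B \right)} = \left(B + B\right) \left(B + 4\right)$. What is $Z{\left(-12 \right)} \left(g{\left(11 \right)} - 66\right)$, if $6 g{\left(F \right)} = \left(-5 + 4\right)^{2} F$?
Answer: $-12320$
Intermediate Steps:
$g{\left(F \right)} = \frac{F}{6}$ ($g{\left(F \right)} = \frac{\left(-5 + 4\right)^{2} F}{6} = \frac{\left(-1\right)^{2} F}{6} = \frac{1 F}{6} = \frac{F}{6}$)
$Z{\left(B \right)} = 2 B \left(4 + B\right)$
$Z{\left(-12 \right)} \left(g{\left(11 \right)} - 66\right) = 2 \left(-12\right) \left(4 - 12\right) \left(\frac{1}{6} \cdot 11 - 66\right) = 2 \left(-12\right) \left(-8\right) \left(\frac{11}{6} - 66\right) = 192 \left(- \frac{385}{6}\right) = -12320$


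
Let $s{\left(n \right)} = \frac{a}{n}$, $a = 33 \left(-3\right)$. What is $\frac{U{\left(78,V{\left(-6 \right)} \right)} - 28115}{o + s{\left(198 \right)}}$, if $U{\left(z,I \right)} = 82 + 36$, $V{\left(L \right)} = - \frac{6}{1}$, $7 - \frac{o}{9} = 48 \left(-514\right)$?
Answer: $- \frac{55994}{444221} \approx -0.12605$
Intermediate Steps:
$o = 222111$ ($o = 63 - 9 \cdot 48 \left(-514\right) = 63 - -222048 = 63 + 222048 = 222111$)
$V{\left(L \right)} = -6$ ($V{\left(L \right)} = \left(-6\right) 1 = -6$)
$a = -99$
$U{\left(z,I \right)} = 118$
$s{\left(n \right)} = - \frac{99}{n}$
$\frac{U{\left(78,V{\left(-6 \right)} \right)} - 28115}{o + s{\left(198 \right)}} = \frac{118 - 28115}{222111 - \frac{99}{198}} = - \frac{27997}{222111 - \frac{1}{2}} = - \frac{27997}{\frac{444221}{2}} = \left(-27997\right) \frac{2}{444221} = - \frac{55994}{444221}$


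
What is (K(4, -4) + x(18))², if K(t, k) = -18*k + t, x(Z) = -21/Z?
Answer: 201601/36 ≈ 5600.0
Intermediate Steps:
K(t, k) = t - 18*k
(K(4, -4) + x(18))² = ((4 - 18*(-4)) - 21/18)² = ((4 + 72) - 21*1/18)² = (76 - 7/6)² = (449/6)² = 201601/36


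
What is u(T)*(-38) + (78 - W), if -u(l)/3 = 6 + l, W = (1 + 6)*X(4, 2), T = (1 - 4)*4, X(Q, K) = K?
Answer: -620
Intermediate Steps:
T = -12 (T = -3*4 = -12)
W = 14 (W = (1 + 6)*2 = 7*2 = 14)
u(l) = -18 - 3*l (u(l) = -3*(6 + l) = -18 - 3*l)
u(T)*(-38) + (78 - W) = (-18 - 3*(-12))*(-38) + (78 - 1*14) = (-18 + 36)*(-38) + (78 - 14) = 18*(-38) + 64 = -684 + 64 = -620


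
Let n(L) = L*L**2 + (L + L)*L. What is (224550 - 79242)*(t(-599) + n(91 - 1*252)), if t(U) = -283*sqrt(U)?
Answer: -598878058212 - 41122164*I*sqrt(599) ≈ -5.9888e+11 - 1.0064e+9*I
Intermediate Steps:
n(L) = L**3 + 2*L**2 (n(L) = L**3 + (2*L)*L = L**3 + 2*L**2)
(224550 - 79242)*(t(-599) + n(91 - 1*252)) = (224550 - 79242)*(-283*I*sqrt(599) + (91 - 1*252)**2*(2 + (91 - 1*252))) = 145308*(-283*I*sqrt(599) + (91 - 252)**2*(2 + (91 - 252))) = 145308*(-283*I*sqrt(599) + (-161)**2*(2 - 161)) = 145308*(-283*I*sqrt(599) + 25921*(-159)) = 145308*(-283*I*sqrt(599) - 4121439) = 145308*(-4121439 - 283*I*sqrt(599)) = -598878058212 - 41122164*I*sqrt(599)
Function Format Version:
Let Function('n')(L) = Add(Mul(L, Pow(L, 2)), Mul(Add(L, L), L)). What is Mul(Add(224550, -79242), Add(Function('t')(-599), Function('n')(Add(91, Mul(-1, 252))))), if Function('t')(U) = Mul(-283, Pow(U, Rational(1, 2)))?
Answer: Add(-598878058212, Mul(-41122164, I, Pow(599, Rational(1, 2)))) ≈ Add(-5.9888e+11, Mul(-1.0064e+9, I))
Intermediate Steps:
Function('n')(L) = Add(Pow(L, 3), Mul(2, Pow(L, 2))) (Function('n')(L) = Add(Pow(L, 3), Mul(Mul(2, L), L)) = Add(Pow(L, 3), Mul(2, Pow(L, 2))))
Mul(Add(224550, -79242), Add(Function('t')(-599), Function('n')(Add(91, Mul(-1, 252))))) = Mul(Add(224550, -79242), Add(Mul(-283, Pow(-599, Rational(1, 2))), Mul(Pow(Add(91, Mul(-1, 252)), 2), Add(2, Add(91, Mul(-1, 252)))))) = Mul(145308, Add(Mul(-283, Mul(I, Pow(599, Rational(1, 2)))), Mul(Pow(Add(91, -252), 2), Add(2, Add(91, -252))))) = Mul(145308, Add(Mul(-283, I, Pow(599, Rational(1, 2))), Mul(Pow(-161, 2), Add(2, -161)))) = Mul(145308, Add(Mul(-283, I, Pow(599, Rational(1, 2))), Mul(25921, -159))) = Mul(145308, Add(Mul(-283, I, Pow(599, Rational(1, 2))), -4121439)) = Mul(145308, Add(-4121439, Mul(-283, I, Pow(599, Rational(1, 2))))) = Add(-598878058212, Mul(-41122164, I, Pow(599, Rational(1, 2))))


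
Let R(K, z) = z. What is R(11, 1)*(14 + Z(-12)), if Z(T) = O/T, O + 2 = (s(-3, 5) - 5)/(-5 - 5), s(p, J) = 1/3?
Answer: 2543/180 ≈ 14.128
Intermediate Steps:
s(p, J) = 1/3
O = -23/15 (O = -2 + (1/3 - 5)/(-5 - 5) = -2 - 14/3/(-10) = -2 - 14/3*(-1/10) = -2 + 7/15 = -23/15 ≈ -1.5333)
Z(T) = -23/(15*T)
R(11, 1)*(14 + Z(-12)) = 1*(14 - 23/15/(-12)) = 1*(14 - 23/15*(-1/12)) = 1*(14 + 23/180) = 1*(2543/180) = 2543/180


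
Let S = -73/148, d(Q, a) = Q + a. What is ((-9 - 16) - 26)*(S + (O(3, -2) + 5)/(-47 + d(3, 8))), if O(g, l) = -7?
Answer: 9911/444 ≈ 22.322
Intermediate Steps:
S = -73/148 (S = -73*1/148 = -73/148 ≈ -0.49324)
((-9 - 16) - 26)*(S + (O(3, -2) + 5)/(-47 + d(3, 8))) = ((-9 - 16) - 26)*(-73/148 + (-7 + 5)/(-47 + (3 + 8))) = (-25 - 26)*(-73/148 - 2/(-47 + 11)) = -51*(-73/148 - 2/(-36)) = -51*(-73/148 - 2*(-1/36)) = -51*(-73/148 + 1/18) = -51*(-583/1332) = 9911/444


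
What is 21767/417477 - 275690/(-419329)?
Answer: 124221768473/175060212933 ≈ 0.70959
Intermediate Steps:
21767/417477 - 275690/(-419329) = 21767*(1/417477) - 275690*(-1/419329) = 21767/417477 + 275690/419329 = 124221768473/175060212933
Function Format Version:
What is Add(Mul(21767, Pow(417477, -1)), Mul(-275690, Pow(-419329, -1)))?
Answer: Rational(124221768473, 175060212933) ≈ 0.70959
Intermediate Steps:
Add(Mul(21767, Pow(417477, -1)), Mul(-275690, Pow(-419329, -1))) = Add(Mul(21767, Rational(1, 417477)), Mul(-275690, Rational(-1, 419329))) = Add(Rational(21767, 417477), Rational(275690, 419329)) = Rational(124221768473, 175060212933)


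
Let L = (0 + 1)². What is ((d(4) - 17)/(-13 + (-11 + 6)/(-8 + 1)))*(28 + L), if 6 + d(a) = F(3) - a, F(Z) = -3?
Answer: 3045/43 ≈ 70.814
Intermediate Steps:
d(a) = -9 - a (d(a) = -6 + (-3 - a) = -9 - a)
L = 1 (L = 1² = 1)
((d(4) - 17)/(-13 + (-11 + 6)/(-8 + 1)))*(28 + L) = (((-9 - 1*4) - 17)/(-13 + (-11 + 6)/(-8 + 1)))*(28 + 1) = (((-9 - 4) - 17)/(-13 - 5/(-7)))*29 = ((-13 - 17)/(-13 - 5*(-⅐)))*29 = -30/(-13 + 5/7)*29 = -30/(-86/7)*29 = -30*(-7/86)*29 = (105/43)*29 = 3045/43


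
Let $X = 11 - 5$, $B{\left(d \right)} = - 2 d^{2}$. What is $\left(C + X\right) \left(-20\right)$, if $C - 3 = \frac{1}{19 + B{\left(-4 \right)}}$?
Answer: $- \frac{2320}{13} \approx -178.46$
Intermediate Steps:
$X = 6$ ($X = 11 - 5 = 6$)
$C = \frac{38}{13}$ ($C = 3 + \frac{1}{19 - 2 \left(-4\right)^{2}} = 3 + \frac{1}{19 - 32} = 3 + \frac{1}{-13} = 3 - \frac{1}{13} = \frac{38}{13} \approx 2.9231$)
$\left(C + X\right) \left(-20\right) = \left(\frac{38}{13} + 6\right) \left(-20\right) = \frac{116}{13} \left(-20\right) = - \frac{2320}{13}$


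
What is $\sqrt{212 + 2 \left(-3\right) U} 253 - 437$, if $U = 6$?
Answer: $-437 + 1012 \sqrt{11} \approx 2919.4$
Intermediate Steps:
$\sqrt{212 + 2 \left(-3\right) U} 253 - 437 = \sqrt{212 + 2 \left(-3\right) 6} \cdot 253 - 437 = \sqrt{212 - 36} \cdot 253 - 437 = \sqrt{176} \cdot 253 - 437 = 4 \sqrt{11} \cdot 253 - 437 = 1012 \sqrt{11} - 437 = -437 + 1012 \sqrt{11}$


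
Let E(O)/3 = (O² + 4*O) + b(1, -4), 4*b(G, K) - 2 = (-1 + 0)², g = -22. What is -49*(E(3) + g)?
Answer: -8477/4 ≈ -2119.3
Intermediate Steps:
b(G, K) = ¾ (b(G, K) = ½ + (-1 + 0)²/4 = ½ + (¼)*(-1)² = ½ + (¼)*1 = ½ + ¼ = ¾)
E(O) = 9/4 + 3*O² + 12*O (E(O) = 3*((O² + 4*O) + ¾) = 3*(¾ + O² + 4*O) = 9/4 + 3*O² + 12*O)
-49*(E(3) + g) = -49*((9/4 + 3*3² + 12*3) - 22) = -49*((9/4 + 3*9 + 36) - 22) = -49*((9/4 + 27 + 36) - 22) = -49*(261/4 - 22) = -49*173/4 = -8477/4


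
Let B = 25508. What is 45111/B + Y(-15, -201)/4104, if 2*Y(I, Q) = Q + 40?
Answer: 91541075/52342416 ≈ 1.7489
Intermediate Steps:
Y(I, Q) = 20 + Q/2 (Y(I, Q) = (Q + 40)/2 = (40 + Q)/2 = 20 + Q/2)
45111/B + Y(-15, -201)/4104 = 45111/25508 + (20 + (1/2)*(-201))/4104 = 45111*(1/25508) + (20 - 201/2)*(1/4104) = 45111/25508 - 161/2*1/4104 = 45111/25508 - 161/8208 = 91541075/52342416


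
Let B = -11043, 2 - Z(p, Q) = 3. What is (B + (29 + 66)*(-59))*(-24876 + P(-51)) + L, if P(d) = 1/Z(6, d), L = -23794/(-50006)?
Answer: 10355049868785/25003 ≈ 4.1415e+8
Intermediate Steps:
Z(p, Q) = -1 (Z(p, Q) = 2 - 1*3 = 2 - 3 = -1)
L = 11897/25003 (L = -23794*(-1/50006) = 11897/25003 ≈ 0.47582)
P(d) = -1 (P(d) = 1/(-1) = -1)
(B + (29 + 66)*(-59))*(-24876 + P(-51)) + L = (-11043 + (29 + 66)*(-59))*(-24876 - 1) + 11897/25003 = (-11043 + 95*(-59))*(-24877) + 11897/25003 = (-11043 - 5605)*(-24877) + 11897/25003 = -16648*(-24877) + 11897/25003 = 414152296 + 11897/25003 = 10355049868785/25003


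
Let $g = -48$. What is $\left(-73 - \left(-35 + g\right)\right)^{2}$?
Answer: $100$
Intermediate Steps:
$\left(-73 - \left(-35 + g\right)\right)^{2} = \left(-73 + \left(35 - -48\right)\right)^{2} = \left(-73 + \left(35 + 48\right)\right)^{2} = \left(-73 + 83\right)^{2} = 10^{2} = 100$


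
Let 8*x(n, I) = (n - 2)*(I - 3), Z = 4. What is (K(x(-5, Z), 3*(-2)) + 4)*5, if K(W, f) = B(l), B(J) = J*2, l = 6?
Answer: 80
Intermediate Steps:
x(n, I) = (-3 + I)*(-2 + n)/8 (x(n, I) = ((n - 2)*(I - 3))/8 = ((-2 + n)*(-3 + I))/8 = ((-3 + I)*(-2 + n))/8 = (-3 + I)*(-2 + n)/8)
B(J) = 2*J
K(W, f) = 12 (K(W, f) = 2*6 = 12)
(K(x(-5, Z), 3*(-2)) + 4)*5 = (12 + 4)*5 = 16*5 = 80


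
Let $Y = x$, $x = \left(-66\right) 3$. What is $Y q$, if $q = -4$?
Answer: $792$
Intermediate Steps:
$x = -198$
$Y = -198$
$Y q = \left(-198\right) \left(-4\right) = 792$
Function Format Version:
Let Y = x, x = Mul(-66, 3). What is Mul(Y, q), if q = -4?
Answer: 792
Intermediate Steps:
x = -198
Y = -198
Mul(Y, q) = Mul(-198, -4) = 792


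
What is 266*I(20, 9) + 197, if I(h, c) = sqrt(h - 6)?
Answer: 197 + 266*sqrt(14) ≈ 1192.3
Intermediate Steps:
I(h, c) = sqrt(-6 + h)
266*I(20, 9) + 197 = 266*sqrt(-6 + 20) + 197 = 266*sqrt(14) + 197 = 197 + 266*sqrt(14)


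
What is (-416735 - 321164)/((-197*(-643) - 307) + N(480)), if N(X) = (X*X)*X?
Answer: -737899/110718364 ≈ -0.0066646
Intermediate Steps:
N(X) = X³ (N(X) = X²*X = X³)
(-416735 - 321164)/((-197*(-643) - 307) + N(480)) = (-416735 - 321164)/((-197*(-643) - 307) + 480³) = -737899/((126671 - 307) + 110592000) = -737899/(126364 + 110592000) = -737899/110718364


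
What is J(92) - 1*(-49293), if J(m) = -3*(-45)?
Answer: 49428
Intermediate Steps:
J(m) = 135
J(92) - 1*(-49293) = 135 - 1*(-49293) = 135 + 49293 = 49428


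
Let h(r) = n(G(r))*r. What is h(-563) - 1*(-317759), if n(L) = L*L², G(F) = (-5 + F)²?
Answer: -18905945826268751553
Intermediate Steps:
n(L) = L³
h(r) = r*(-5 + r)⁶ (h(r) = ((-5 + r)²)³*r = (-5 + r)⁶*r = r*(-5 + r)⁶)
h(-563) - 1*(-317759) = -563*(-5 - 563)⁶ - 1*(-317759) = -563*(-568)⁶ + 317759 = -563*33580720828186624 + 317759 = -18905945826269069312 + 317759 = -18905945826268751553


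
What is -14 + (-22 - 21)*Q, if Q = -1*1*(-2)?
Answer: -100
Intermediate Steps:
Q = 2 (Q = -1*(-2) = 2)
-14 + (-22 - 21)*Q = -14 + (-22 - 21)*2 = -14 - 43*2 = -14 - 86 = -100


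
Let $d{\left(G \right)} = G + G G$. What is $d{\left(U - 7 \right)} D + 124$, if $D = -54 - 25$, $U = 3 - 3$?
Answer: $-3194$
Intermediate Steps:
$U = 0$
$D = -79$ ($D = -54 - 25 = -79$)
$d{\left(G \right)} = G + G^{2}$
$d{\left(U - 7 \right)} D + 124 = \left(0 - 7\right) \left(1 + \left(0 - 7\right)\right) \left(-79\right) + 124 = - 7 \left(1 - 7\right) \left(-79\right) + 124 = \left(-7\right) \left(-6\right) \left(-79\right) + 124 = 42 \left(-79\right) + 124 = -3318 + 124 = -3194$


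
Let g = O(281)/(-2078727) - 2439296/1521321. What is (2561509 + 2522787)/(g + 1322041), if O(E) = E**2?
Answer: 4990264988431156/1297589031911317 ≈ 3.8458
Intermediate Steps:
g = -3222070443/1963011197 (g = 281**2/(-2078727) - 2439296/1521321 = 78961*(-1/2078727) - 2439296*1/1521321 = -78961/2078727 - 2439296/1521321 = -3222070443/1963011197 ≈ -1.6414)
(2561509 + 2522787)/(g + 1322041) = (2561509 + 2522787)/(-3222070443/1963011197 + 1322041) = 5084296/(2595178063822634/1963011197) = 5084296*(1963011197/2595178063822634) = 4990264988431156/1297589031911317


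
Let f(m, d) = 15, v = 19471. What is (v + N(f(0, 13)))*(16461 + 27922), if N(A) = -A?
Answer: 863515648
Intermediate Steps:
(v + N(f(0, 13)))*(16461 + 27922) = (19471 - 1*15)*(16461 + 27922) = (19471 - 15)*44383 = 19456*44383 = 863515648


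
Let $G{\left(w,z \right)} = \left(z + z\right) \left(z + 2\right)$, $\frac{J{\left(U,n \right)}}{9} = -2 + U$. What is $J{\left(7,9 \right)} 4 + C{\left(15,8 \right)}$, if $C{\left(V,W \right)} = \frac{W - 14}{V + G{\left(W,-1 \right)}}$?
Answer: $\frac{2334}{13} \approx 179.54$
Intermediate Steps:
$J{\left(U,n \right)} = -18 + 9 U$ ($J{\left(U,n \right)} = 9 \left(-2 + U\right) = -18 + 9 U$)
$G{\left(w,z \right)} = 2 z \left(2 + z\right)$
$C{\left(V,W \right)} = \frac{-14 + W}{-2 + V}$ ($C{\left(V,W \right)} = \frac{W - 14}{V + 2 \left(-1\right) \left(2 - 1\right)} = \frac{-14 + W}{V + 2 \left(-1\right) 1} = \frac{-14 + W}{V - 2} = \frac{-14 + W}{-2 + V}$)
$J{\left(7,9 \right)} 4 + C{\left(15,8 \right)} = \left(-18 + 9 \cdot 7\right) 4 + \frac{-14 + 8}{-2 + 15} = \left(-18 + 63\right) 4 + \frac{1}{13} \left(-6\right) = 45 \cdot 4 + \frac{1}{13} \left(-6\right) = 180 - \frac{6}{13} = \frac{2334}{13}$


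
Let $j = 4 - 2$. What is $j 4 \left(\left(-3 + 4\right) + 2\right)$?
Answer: $24$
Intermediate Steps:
$j = 2$
$j 4 \left(\left(-3 + 4\right) + 2\right) = 2 \cdot 4 \left(\left(-3 + 4\right) + 2\right) = 8 \left(1 + 2\right) = 8 \cdot 3 = 24$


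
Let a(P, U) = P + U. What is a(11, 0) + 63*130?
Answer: 8201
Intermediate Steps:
a(11, 0) + 63*130 = (11 + 0) + 63*130 = 11 + 8190 = 8201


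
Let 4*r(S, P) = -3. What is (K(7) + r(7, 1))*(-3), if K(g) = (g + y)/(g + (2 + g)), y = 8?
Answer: -9/16 ≈ -0.56250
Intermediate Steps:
r(S, P) = -¾ (r(S, P) = (¼)*(-3) = -¾)
K(g) = (8 + g)/(2 + 2*g) (K(g) = (g + 8)/(g + (2 + g)) = (8 + g)/(2 + 2*g))
(K(7) + r(7, 1))*(-3) = ((8 + 7)/(2*(1 + 7)) - ¾)*(-3) = ((½)*15/8 - ¾)*(-3) = ((½)*(⅛)*15 - ¾)*(-3) = (15/16 - ¾)*(-3) = (3/16)*(-3) = -9/16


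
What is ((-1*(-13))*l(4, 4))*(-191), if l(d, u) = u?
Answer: -9932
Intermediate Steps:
((-1*(-13))*l(4, 4))*(-191) = (-1*(-13)*4)*(-191) = (13*4)*(-191) = 52*(-191) = -9932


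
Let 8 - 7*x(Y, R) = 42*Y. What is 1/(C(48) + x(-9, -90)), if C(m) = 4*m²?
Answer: 7/64898 ≈ 0.00010786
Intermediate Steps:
x(Y, R) = 8/7 - 6*Y
1/(C(48) + x(-9, -90)) = 1/(4*48² + (8/7 - 6*(-9))) = 1/(4*2304 + (8/7 + 54)) = 1/(9216 + 386/7) = 1/(64898/7) = 7/64898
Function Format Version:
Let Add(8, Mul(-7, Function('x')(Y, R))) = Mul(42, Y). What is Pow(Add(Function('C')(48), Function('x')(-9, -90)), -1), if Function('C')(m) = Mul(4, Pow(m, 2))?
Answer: Rational(7, 64898) ≈ 0.00010786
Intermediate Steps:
Function('x')(Y, R) = Add(Rational(8, 7), Mul(-6, Y)) (Function('x')(Y, R) = Add(Rational(8, 7), Mul(Rational(-1, 7), Mul(42, Y))) = Add(Rational(8, 7), Mul(-6, Y)))
Pow(Add(Function('C')(48), Function('x')(-9, -90)), -1) = Pow(Add(Mul(4, Pow(48, 2)), Add(Rational(8, 7), Mul(-6, -9))), -1) = Pow(Add(Mul(4, 2304), Add(Rational(8, 7), 54)), -1) = Pow(Add(9216, Rational(386, 7)), -1) = Pow(Rational(64898, 7), -1) = Rational(7, 64898)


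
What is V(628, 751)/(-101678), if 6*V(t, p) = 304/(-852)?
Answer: 19/32486121 ≈ 5.8487e-7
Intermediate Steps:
V(t, p) = -38/639 (V(t, p) = (304/(-852))/6 = (304*(-1/852))/6 = (⅙)*(-76/213) = -38/639)
V(628, 751)/(-101678) = -38/639/(-101678) = -38/639*(-1/101678) = 19/32486121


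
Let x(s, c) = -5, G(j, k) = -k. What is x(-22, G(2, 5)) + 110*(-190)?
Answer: -20905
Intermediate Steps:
x(-22, G(2, 5)) + 110*(-190) = -5 + 110*(-190) = -5 - 20900 = -20905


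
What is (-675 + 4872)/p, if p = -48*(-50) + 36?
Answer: 1399/812 ≈ 1.7229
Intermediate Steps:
p = 2436 (p = 2400 + 36 = 2436)
(-675 + 4872)/p = (-675 + 4872)/2436 = 4197*(1/2436) = 1399/812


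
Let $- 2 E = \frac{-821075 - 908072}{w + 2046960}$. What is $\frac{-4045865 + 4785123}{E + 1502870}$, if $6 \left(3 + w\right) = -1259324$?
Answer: $\frac{8148410685844}{16565266527101} \approx 0.4919$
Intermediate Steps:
$w = - \frac{629671}{3}$ ($w = -3 + \frac{1}{6} \left(-1259324\right) = -3 - \frac{629662}{3} = - \frac{629671}{3} \approx -2.0989 \cdot 10^{5}$)
$E = \frac{5187441}{11022418}$ ($E = - \frac{\left(-821075 - 908072\right) \frac{1}{- \frac{629671}{3} + 2046960}}{2} = - \frac{\left(-1729147\right) \frac{1}{\frac{5511209}{3}}}{2} = - \frac{\left(-1729147\right) \frac{3}{5511209}}{2} = \left(- \frac{1}{2}\right) \left(- \frac{5187441}{5511209}\right) = \frac{5187441}{11022418} \approx 0.47063$)
$\frac{-4045865 + 4785123}{E + 1502870} = \frac{-4045865 + 4785123}{\frac{5187441}{11022418} + 1502870} = \frac{739258}{\frac{16565266527101}{11022418}} = 739258 \cdot \frac{11022418}{16565266527101} = \frac{8148410685844}{16565266527101}$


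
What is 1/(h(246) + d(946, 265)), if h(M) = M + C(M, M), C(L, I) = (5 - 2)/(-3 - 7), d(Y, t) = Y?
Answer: 10/11917 ≈ 0.00083914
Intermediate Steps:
C(L, I) = -3/10 (C(L, I) = 3/(-10) = 3*(-⅒) = -3/10)
h(M) = -3/10 + M (h(M) = M - 3/10 = -3/10 + M)
1/(h(246) + d(946, 265)) = 1/((-3/10 + 246) + 946) = 1/(2457/10 + 946) = 1/(11917/10) = 10/11917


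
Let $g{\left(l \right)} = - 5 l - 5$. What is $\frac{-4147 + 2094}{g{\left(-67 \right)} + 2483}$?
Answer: $- \frac{2053}{2813} \approx -0.72983$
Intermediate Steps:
$g{\left(l \right)} = -5 - 5 l$
$\frac{-4147 + 2094}{g{\left(-67 \right)} + 2483} = \frac{-4147 + 2094}{\left(-5 - -335\right) + 2483} = - \frac{2053}{\left(-5 + 335\right) + 2483} = - \frac{2053}{330 + 2483} = - \frac{2053}{2813}$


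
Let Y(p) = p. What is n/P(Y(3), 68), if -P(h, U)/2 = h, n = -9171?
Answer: 3057/2 ≈ 1528.5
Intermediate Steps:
P(h, U) = -2*h
n/P(Y(3), 68) = -9171/((-2*3)) = -9171/(-6) = -9171*(-1/6) = 3057/2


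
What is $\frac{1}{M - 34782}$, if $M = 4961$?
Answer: $- \frac{1}{29821} \approx -3.3533 \cdot 10^{-5}$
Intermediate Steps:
$\frac{1}{M - 34782} = \frac{1}{4961 - 34782} = \frac{1}{-29821} = - \frac{1}{29821}$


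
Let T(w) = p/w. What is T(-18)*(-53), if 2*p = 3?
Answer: 53/12 ≈ 4.4167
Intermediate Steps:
p = 3/2 (p = (½)*3 = 3/2 ≈ 1.5000)
T(w) = 3/(2*w)
T(-18)*(-53) = ((3/2)/(-18))*(-53) = ((3/2)*(-1/18))*(-53) = -1/12*(-53) = 53/12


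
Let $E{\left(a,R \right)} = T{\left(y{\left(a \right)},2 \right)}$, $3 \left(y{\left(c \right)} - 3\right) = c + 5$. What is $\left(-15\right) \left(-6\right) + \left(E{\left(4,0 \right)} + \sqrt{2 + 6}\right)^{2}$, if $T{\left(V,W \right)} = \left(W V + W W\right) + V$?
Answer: $582 + 88 \sqrt{2} \approx 706.45$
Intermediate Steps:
$y{\left(c \right)} = \frac{14}{3} + \frac{c}{3}$ ($y{\left(c \right)} = 3 + \frac{c + 5}{3} = 3 + \frac{5 + c}{3} = 3 + \left(\frac{5}{3} + \frac{c}{3}\right) = \frac{14}{3} + \frac{c}{3}$)
$T{\left(V,W \right)} = V + W^{2} + V W$ ($T{\left(V,W \right)} = \left(V W + W^{2}\right) + V = \left(W^{2} + V W\right) + V = V + W^{2} + V W$)
$E{\left(a,R \right)} = 18 + a$ ($E{\left(a,R \right)} = \left(\frac{14}{3} + \frac{a}{3}\right) + 2^{2} + \left(\frac{14}{3} + \frac{a}{3}\right) 2 = \left(\frac{14}{3} + \frac{a}{3}\right) + 4 + \left(\frac{28}{3} + \frac{2 a}{3}\right) = 18 + a$)
$\left(-15\right) \left(-6\right) + \left(E{\left(4,0 \right)} + \sqrt{2 + 6}\right)^{2} = \left(-15\right) \left(-6\right) + \left(\left(18 + 4\right) + \sqrt{2 + 6}\right)^{2} = 90 + \left(22 + \sqrt{8}\right)^{2} = 90 + \left(22 + 2 \sqrt{2}\right)^{2}$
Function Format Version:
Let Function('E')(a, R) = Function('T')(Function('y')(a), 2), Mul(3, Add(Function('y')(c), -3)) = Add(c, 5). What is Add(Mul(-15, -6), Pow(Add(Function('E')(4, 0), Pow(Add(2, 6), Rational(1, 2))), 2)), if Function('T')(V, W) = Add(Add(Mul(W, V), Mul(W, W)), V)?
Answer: Add(582, Mul(88, Pow(2, Rational(1, 2)))) ≈ 706.45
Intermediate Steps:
Function('y')(c) = Add(Rational(14, 3), Mul(Rational(1, 3), c)) (Function('y')(c) = Add(3, Mul(Rational(1, 3), Add(c, 5))) = Add(3, Mul(Rational(1, 3), Add(5, c))) = Add(3, Add(Rational(5, 3), Mul(Rational(1, 3), c))) = Add(Rational(14, 3), Mul(Rational(1, 3), c)))
Function('T')(V, W) = Add(V, Pow(W, 2), Mul(V, W)) (Function('T')(V, W) = Add(Add(Mul(V, W), Pow(W, 2)), V) = Add(Add(Pow(W, 2), Mul(V, W)), V) = Add(V, Pow(W, 2), Mul(V, W)))
Function('E')(a, R) = Add(18, a) (Function('E')(a, R) = Add(Add(Rational(14, 3), Mul(Rational(1, 3), a)), Pow(2, 2), Mul(Add(Rational(14, 3), Mul(Rational(1, 3), a)), 2)) = Add(Add(Rational(14, 3), Mul(Rational(1, 3), a)), 4, Add(Rational(28, 3), Mul(Rational(2, 3), a))) = Add(18, a))
Add(Mul(-15, -6), Pow(Add(Function('E')(4, 0), Pow(Add(2, 6), Rational(1, 2))), 2)) = Add(Mul(-15, -6), Pow(Add(Add(18, 4), Pow(Add(2, 6), Rational(1, 2))), 2)) = Add(90, Pow(Add(22, Pow(8, Rational(1, 2))), 2)) = Add(90, Pow(Add(22, Mul(2, Pow(2, Rational(1, 2)))), 2))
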